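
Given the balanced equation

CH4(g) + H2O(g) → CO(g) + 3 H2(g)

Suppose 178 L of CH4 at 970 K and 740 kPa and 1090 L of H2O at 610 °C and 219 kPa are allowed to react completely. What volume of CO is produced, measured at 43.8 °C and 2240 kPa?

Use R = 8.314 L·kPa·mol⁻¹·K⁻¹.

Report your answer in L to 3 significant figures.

n(CH4) = PV/RT = (740 × 178) / (8.314 × 970) = 16.33 mol
n(H2O) = PV/RT = (219 × 1090) / (8.314 × 883.15) = 32.51 mol
For 16.33 mol CH4, stoichiometry requires (1/1) × 16.33 = 16.33 mol H2O; 32.51 mol is available, so CH4 is limiting.
n(CO) = (1/1) × 16.33 = 16.33 mol
V(CO) = nRT/P = 16.33 × 8.314 × 316.95 / 2240 = 19.21 L

19.2 L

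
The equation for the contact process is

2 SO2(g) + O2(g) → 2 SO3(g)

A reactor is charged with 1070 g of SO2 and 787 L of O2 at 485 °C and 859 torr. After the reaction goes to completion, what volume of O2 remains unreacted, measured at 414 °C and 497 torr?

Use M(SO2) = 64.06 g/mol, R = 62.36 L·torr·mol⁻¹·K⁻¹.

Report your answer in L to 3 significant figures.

n(SO2) = 1070 / 64.06 = 16.70 mol
n(O2) = PV/RT = (859 × 787) / (62.36 × 758.15) = 14.30 mol
For 16.70 mol SO2, stoichiometry requires (1/2) × 16.70 = 8.350 mol O2; 14.30 mol is available, so SO2 is limiting.
n(O2) consumed = (1/2) × 16.70 = 8.350 mol; remaining = 14.30 − 8.350 = 5.950 mol
V(O2) = nRT/P = 5.950 × 62.36 × 687.15 / 497 = 513.0 L

513 L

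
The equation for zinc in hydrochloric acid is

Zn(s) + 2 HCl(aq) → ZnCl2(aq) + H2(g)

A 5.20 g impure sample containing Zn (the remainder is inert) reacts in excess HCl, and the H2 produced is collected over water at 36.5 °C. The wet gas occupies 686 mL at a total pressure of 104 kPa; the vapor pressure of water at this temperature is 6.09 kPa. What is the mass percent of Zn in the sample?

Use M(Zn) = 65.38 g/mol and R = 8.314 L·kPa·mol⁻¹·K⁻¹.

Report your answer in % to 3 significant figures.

P(H2) = 104 − 6.09 = 97.91 kPa
n(H2) = PV/RT = (97.91 × 0.6860) / (8.314 × 309.65) = 0.02609 mol
n(Zn) = (1/1) × 0.02609 = 0.02609 mol
m(Zn) = 0.02609 × 65.38 = 1.706 g
%Zn = 1.706 / 5.20 × 100 = 32.81%

32.8 %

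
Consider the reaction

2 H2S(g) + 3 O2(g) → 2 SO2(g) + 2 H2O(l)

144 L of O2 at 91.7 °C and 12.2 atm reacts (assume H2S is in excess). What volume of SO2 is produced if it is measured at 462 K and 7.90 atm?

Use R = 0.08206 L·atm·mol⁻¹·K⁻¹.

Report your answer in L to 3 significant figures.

188 L

n(O2) = PV/RT = (12.2 × 144) / (0.08206 × 364.85) = 58.68 mol
n(SO2) = (2/3) × 58.68 = 39.12 mol
V = nRT/P = 39.12 × 0.08206 × 462 / 7.90 = 187.7 L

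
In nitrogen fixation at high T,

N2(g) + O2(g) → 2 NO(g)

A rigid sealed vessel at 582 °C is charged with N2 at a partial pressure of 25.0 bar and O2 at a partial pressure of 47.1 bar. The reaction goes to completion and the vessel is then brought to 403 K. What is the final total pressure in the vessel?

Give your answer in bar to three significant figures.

With V and T fixed, P_i ∝ n_i, so the mole ratios apply directly to partial pressures at 582 °C.
P(O2) required for 25.0 bar of N2 = (1/1) × 25.0 = 25.00 bar; available 47.1 bar, so N2 is limiting.
P(O2) remaining = 47.1 − (1/1) × 25.0 = 22.10 bar
P(gaseous products) = (2)/1 × 25.0 = 50.00 bar
P_total at 582 °C = 22.10 + 50.00 = 72.10 bar
Scaling to 403 K: P = 72.10 × 403/855.15 = 33.98 bar

34.0 bar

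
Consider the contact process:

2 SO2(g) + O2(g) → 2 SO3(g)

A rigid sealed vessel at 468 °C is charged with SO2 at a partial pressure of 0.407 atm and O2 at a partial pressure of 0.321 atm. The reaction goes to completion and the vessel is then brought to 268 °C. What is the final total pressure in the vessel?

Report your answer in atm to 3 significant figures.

0.383 atm

With V and T fixed, P_i ∝ n_i, so the mole ratios apply directly to partial pressures at 468 °C.
P(O2) required for 0.407 atm of SO2 = (1/2) × 0.407 = 0.2035 atm; available 0.321 atm, so SO2 is limiting.
P(O2) remaining = 0.321 − (1/2) × 0.407 = 0.1175 atm
P(gaseous products) = (2)/2 × 0.407 = 0.4070 atm
P_total at 468 °C = 0.1175 + 0.4070 = 0.5245 atm
Scaling to 268 °C: P = 0.5245 × 541.15/741.15 = 0.3830 atm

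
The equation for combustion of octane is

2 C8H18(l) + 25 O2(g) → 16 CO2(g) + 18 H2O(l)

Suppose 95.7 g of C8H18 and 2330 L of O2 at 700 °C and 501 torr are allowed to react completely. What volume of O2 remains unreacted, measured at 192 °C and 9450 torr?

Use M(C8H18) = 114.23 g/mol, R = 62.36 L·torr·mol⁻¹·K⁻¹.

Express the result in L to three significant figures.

26.9 L

n(C8H18) = 95.7 / 114.23 = 0.8378 mol
n(O2) = PV/RT = (501 × 2330) / (62.36 × 973.15) = 19.24 mol
For 0.8378 mol C8H18, stoichiometry requires (25/2) × 0.8378 = 10.47 mol O2; 19.24 mol is available, so C8H18 is limiting.
n(O2) consumed = (25/2) × 0.8378 = 10.47 mol; remaining = 19.24 − 10.47 = 8.770 mol
V(O2) = nRT/P = 8.770 × 62.36 × 465.15 / 9450 = 26.92 L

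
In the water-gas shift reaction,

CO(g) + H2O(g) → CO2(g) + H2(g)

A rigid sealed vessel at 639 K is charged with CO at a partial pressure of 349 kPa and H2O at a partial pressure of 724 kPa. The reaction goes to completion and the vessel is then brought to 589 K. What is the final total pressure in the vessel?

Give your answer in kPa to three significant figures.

989 kPa

With V and T fixed, P_i ∝ n_i, so the mole ratios apply directly to partial pressures at 639 K.
P(H2O) required for 349 kPa of CO = (1/1) × 349 = 349.0 kPa; available 724 kPa, so CO is limiting.
P(H2O) remaining = 724 − (1/1) × 349 = 375.0 kPa
P(gaseous products) = (1+1)/1 × 349 = 698.0 kPa
P_total at 639 K = 375.0 + 698.0 = 1073 kPa
Scaling to 589 K: P = 1073 × 589/639 = 989.0 kPa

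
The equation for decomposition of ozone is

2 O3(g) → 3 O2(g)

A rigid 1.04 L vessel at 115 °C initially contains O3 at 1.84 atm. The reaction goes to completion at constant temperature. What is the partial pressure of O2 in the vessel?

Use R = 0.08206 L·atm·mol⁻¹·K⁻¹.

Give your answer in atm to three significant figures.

2.76 atm

n(O3)₀ = PV/RT = (1.84 × 1.04) / (0.08206 × 388.15) = 0.06008 mol
n(O2) = (3/2) × 0.06008 = 0.09012 mol
P(O2) = nRT/V = 0.09012 × 0.08206 × 388.15 / 1.04 = 2.760 atm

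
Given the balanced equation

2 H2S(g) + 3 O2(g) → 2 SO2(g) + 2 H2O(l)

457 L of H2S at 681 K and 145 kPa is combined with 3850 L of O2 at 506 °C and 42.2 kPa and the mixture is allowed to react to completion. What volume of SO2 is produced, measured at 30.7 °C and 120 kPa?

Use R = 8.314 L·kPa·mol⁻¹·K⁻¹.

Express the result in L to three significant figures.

246 L

n(H2S) = PV/RT = (145 × 457) / (8.314 × 681) = 11.70 mol
n(O2) = PV/RT = (42.2 × 3850) / (8.314 × 779.15) = 25.08 mol
For 11.70 mol H2S, stoichiometry requires (3/2) × 11.70 = 17.55 mol O2; 25.08 mol is available, so H2S is limiting.
n(SO2) = (2/2) × 11.70 = 11.70 mol
V(SO2) = nRT/P = 11.70 × 8.314 × 303.85 / 120 = 246.3 L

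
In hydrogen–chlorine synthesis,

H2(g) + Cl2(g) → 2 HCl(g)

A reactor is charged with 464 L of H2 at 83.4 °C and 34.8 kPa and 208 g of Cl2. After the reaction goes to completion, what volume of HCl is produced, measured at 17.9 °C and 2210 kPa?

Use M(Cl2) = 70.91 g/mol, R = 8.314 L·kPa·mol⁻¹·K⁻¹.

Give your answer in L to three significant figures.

n(H2) = PV/RT = (34.8 × 464) / (8.314 × 356.55) = 5.447 mol
n(Cl2) = 208 / 70.91 = 2.933 mol
For 5.447 mol H2, stoichiometry requires (1/1) × 5.447 = 5.447 mol Cl2; 2.933 mol is available, so Cl2 is limiting.
n(HCl) = (2/1) × 2.933 = 5.866 mol
V(HCl) = nRT/P = 5.866 × 8.314 × 291.05 / 2210 = 6.423 L

6.42 L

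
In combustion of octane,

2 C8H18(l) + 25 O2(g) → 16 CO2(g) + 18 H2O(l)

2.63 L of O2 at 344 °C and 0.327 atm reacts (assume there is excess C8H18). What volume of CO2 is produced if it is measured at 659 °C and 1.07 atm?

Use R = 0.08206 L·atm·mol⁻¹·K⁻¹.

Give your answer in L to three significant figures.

n(O2) = PV/RT = (0.327 × 2.63) / (0.08206 × 617.15) = 0.01698 mol
n(CO2) = (16/25) × 0.01698 = 0.01087 mol
V = nRT/P = 0.01087 × 0.08206 × 932.15 / 1.07 = 0.7771 L

0.777 L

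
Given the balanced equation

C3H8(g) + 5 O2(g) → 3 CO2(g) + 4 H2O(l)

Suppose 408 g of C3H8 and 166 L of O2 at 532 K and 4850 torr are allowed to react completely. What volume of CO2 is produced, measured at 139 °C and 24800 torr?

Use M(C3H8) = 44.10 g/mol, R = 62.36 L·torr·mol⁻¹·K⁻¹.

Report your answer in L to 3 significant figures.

n(C3H8) = 408 / 44.10 = 9.252 mol
n(O2) = PV/RT = (4850 × 166) / (62.36 × 532) = 24.27 mol
For 9.252 mol C3H8, stoichiometry requires (5/1) × 9.252 = 46.26 mol O2; 24.27 mol is available, so O2 is limiting.
n(CO2) = (3/5) × 24.27 = 14.56 mol
V(CO2) = nRT/P = 14.56 × 62.36 × 412.15 / 24800 = 15.09 L

15.1 L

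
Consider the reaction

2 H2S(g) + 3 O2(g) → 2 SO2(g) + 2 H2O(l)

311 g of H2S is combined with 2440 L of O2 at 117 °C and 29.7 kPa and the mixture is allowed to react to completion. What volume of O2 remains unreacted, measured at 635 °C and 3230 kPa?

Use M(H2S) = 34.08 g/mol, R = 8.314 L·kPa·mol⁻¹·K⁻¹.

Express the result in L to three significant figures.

20.2 L

n(H2S) = 311 / 34.08 = 9.126 mol
n(O2) = PV/RT = (29.7 × 2440) / (8.314 × 390.15) = 22.34 mol
For 9.126 mol H2S, stoichiometry requires (3/2) × 9.126 = 13.69 mol O2; 22.34 mol is available, so H2S is limiting.
n(O2) consumed = (3/2) × 9.126 = 13.69 mol; remaining = 22.34 − 13.69 = 8.650 mol
V(O2) = nRT/P = 8.650 × 8.314 × 908.15 / 3230 = 20.22 L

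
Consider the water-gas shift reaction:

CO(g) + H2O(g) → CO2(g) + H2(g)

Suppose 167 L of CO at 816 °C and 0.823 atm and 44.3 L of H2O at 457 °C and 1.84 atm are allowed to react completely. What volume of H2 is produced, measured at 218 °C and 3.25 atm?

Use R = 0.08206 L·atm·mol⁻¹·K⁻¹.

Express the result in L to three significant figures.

16.9 L

n(CO) = PV/RT = (0.823 × 167) / (0.08206 × 1089.15) = 1.538 mol
n(H2O) = PV/RT = (1.84 × 44.3) / (0.08206 × 730.15) = 1.360 mol
For 1.538 mol CO, stoichiometry requires (1/1) × 1.538 = 1.538 mol H2O; 1.360 mol is available, so H2O is limiting.
n(H2) = (1/1) × 1.360 = 1.360 mol
V(H2) = nRT/P = 1.360 × 0.08206 × 491.15 / 3.25 = 16.87 L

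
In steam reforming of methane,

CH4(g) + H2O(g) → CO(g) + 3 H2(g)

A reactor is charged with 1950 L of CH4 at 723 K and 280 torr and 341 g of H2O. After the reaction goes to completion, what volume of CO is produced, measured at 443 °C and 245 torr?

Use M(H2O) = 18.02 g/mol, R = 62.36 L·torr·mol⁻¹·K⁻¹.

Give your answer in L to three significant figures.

2210 L

n(CH4) = PV/RT = (280 × 1950) / (62.36 × 723) = 12.11 mol
n(H2O) = 341 / 18.02 = 18.92 mol
For 12.11 mol CH4, stoichiometry requires (1/1) × 12.11 = 12.11 mol H2O; 18.92 mol is available, so CH4 is limiting.
n(CO) = (1/1) × 12.11 = 12.11 mol
V(CO) = nRT/P = 12.11 × 62.36 × 716.15 / 245 = 2207 L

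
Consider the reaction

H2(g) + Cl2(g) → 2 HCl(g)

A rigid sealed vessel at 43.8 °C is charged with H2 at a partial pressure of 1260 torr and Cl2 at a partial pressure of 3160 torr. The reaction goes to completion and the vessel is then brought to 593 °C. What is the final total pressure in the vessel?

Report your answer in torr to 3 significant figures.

12100 torr

Because the vessel is rigid and T is held at 43.8 °C, work the stoichiometry in partial pressures (P_i = n_iRT/V).
P(Cl2) required for 1260 torr of H2 = (1/1) × 1260 = 1260 torr; available 3160 torr, so H2 is limiting.
P(Cl2) remaining = 3160 − (1/1) × 1260 = 1900 torr
P(gaseous products) = (2)/1 × 1260 = 2520 torr
P_total at 43.8 °C = 1900 + 2520 = 4420 torr
Scaling to 593 °C: P = 4420 × 866.15/316.95 = 12080 torr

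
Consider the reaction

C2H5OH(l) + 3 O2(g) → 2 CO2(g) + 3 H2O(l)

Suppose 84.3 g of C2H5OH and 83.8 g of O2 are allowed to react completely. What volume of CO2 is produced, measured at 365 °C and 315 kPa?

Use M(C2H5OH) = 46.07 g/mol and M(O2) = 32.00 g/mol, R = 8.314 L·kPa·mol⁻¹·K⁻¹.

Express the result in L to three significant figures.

29.4 L

n(C2H5OH) = 84.3 / 46.07 = 1.830 mol
n(O2) = 83.8 / 32.00 = 2.619 mol
For 1.830 mol C2H5OH, stoichiometry requires (3/1) × 1.830 = 5.490 mol O2; 2.619 mol is available, so O2 is limiting.
n(CO2) = (2/3) × 2.619 = 1.746 mol
V(CO2) = nRT/P = 1.746 × 8.314 × 638.15 / 315 = 29.41 L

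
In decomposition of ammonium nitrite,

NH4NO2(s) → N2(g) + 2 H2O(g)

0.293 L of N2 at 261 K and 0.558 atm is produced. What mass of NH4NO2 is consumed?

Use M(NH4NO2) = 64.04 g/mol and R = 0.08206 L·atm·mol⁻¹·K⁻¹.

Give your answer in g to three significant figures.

n(N2) = PV/RT = (0.558 × 0.293) / (0.08206 × 261) = 0.007634 mol
n(NH4NO2) = (1/1) × 0.007634 = 0.007634 mol
m(NH4NO2) = 0.007634 × 64.04 = 0.4889 g

0.489 g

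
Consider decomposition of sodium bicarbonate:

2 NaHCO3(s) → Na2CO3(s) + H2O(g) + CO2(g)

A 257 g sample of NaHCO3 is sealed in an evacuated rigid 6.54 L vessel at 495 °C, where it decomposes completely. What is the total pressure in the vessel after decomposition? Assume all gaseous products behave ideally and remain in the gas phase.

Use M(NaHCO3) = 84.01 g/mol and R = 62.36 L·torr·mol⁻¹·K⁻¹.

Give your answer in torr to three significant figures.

n(NaHCO3) = 257 / 84.01 = 3.059 mol
n(gas produced) = (2/2) × 3.059 = 3.059 mol
P = nRT/V = 3.059 × 62.36 × 768.15 / 6.54 = 22410 torr

22400 torr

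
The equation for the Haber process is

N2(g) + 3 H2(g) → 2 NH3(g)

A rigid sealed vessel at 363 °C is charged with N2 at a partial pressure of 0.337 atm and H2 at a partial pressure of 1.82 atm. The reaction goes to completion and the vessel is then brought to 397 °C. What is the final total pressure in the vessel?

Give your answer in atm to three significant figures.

Because the vessel is rigid and T is held at 363 °C, work the stoichiometry in partial pressures (P_i = n_iRT/V).
P(H2) required for 0.337 atm of N2 = (3/1) × 0.337 = 1.011 atm; available 1.82 atm, so N2 is limiting.
P(H2) remaining = 1.82 − (3/1) × 0.337 = 0.8090 atm
P(gaseous products) = (2)/1 × 0.337 = 0.6740 atm
P_total at 363 °C = 0.8090 + 0.6740 = 1.483 atm
Scaling to 397 °C: P = 1.483 × 670.15/636.15 = 1.562 atm

1.56 atm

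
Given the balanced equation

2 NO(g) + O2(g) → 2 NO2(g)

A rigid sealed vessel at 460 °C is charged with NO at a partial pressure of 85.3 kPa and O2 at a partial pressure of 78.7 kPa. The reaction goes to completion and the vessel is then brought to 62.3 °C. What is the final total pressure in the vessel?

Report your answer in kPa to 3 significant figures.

With V and T fixed, P_i ∝ n_i, so the mole ratios apply directly to partial pressures at 460 °C.
P(O2) required for 85.3 kPa of NO = (1/2) × 85.3 = 42.65 kPa; available 78.7 kPa, so NO is limiting.
P(O2) remaining = 78.7 − (1/2) × 85.3 = 36.05 kPa
P(gaseous products) = (2)/2 × 85.3 = 85.30 kPa
P_total at 460 °C = 36.05 + 85.30 = 121.3 kPa
Scaling to 62.3 °C: P = 121.3 × 335.45/733.15 = 55.50 kPa

55.5 kPa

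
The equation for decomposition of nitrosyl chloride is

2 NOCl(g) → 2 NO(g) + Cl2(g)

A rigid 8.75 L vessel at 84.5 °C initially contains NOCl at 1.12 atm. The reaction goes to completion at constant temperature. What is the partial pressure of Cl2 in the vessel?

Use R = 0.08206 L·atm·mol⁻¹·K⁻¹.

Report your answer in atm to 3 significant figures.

n(NOCl)₀ = PV/RT = (1.12 × 8.75) / (0.08206 × 357.65) = 0.3339 mol
n(Cl2) = (1/2) × 0.3339 = 0.1669 mol
P(Cl2) = nRT/V = 0.1669 × 0.08206 × 357.65 / 8.75 = 0.5598 atm

0.560 atm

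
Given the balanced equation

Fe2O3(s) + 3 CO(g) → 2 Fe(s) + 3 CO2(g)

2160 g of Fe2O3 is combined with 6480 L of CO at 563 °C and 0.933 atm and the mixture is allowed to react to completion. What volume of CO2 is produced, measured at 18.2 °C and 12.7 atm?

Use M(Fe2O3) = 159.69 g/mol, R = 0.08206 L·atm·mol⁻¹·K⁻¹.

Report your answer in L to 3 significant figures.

n(Fe2O3) = 2160 / 159.69 = 13.53 mol
n(CO) = PV/RT = (0.933 × 6480) / (0.08206 × 836.15) = 88.11 mol
For 13.53 mol Fe2O3, stoichiometry requires (3/1) × 13.53 = 40.59 mol CO; 88.11 mol is available, so Fe2O3 is limiting.
n(CO2) = (3/1) × 13.53 = 40.59 mol
V(CO2) = nRT/P = 40.59 × 0.08206 × 291.35 / 12.7 = 76.41 L

76.4 L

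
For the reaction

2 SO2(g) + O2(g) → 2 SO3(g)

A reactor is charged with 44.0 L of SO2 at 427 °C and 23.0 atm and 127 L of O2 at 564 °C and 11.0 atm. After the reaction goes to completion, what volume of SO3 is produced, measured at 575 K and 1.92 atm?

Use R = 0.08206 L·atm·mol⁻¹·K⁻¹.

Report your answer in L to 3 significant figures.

433 L

n(SO2) = PV/RT = (23.0 × 44.0) / (0.08206 × 700.15) = 17.61 mol
n(O2) = PV/RT = (11.0 × 127) / (0.08206 × 837.15) = 20.34 mol
For 17.61 mol SO2, stoichiometry requires (1/2) × 17.61 = 8.805 mol O2; 20.34 mol is available, so SO2 is limiting.
n(SO3) = (2/2) × 17.61 = 17.61 mol
V(SO3) = nRT/P = 17.61 × 0.08206 × 575 / 1.92 = 432.8 L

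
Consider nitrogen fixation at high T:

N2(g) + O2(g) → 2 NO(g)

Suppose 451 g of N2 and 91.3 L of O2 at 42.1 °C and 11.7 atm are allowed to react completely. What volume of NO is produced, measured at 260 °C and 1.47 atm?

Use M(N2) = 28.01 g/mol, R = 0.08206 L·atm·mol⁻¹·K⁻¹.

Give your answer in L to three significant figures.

n(N2) = 451 / 28.01 = 16.10 mol
n(O2) = PV/RT = (11.7 × 91.3) / (0.08206 × 315.25) = 41.29 mol
For 16.10 mol N2, stoichiometry requires (1/1) × 16.10 = 16.10 mol O2; 41.29 mol is available, so N2 is limiting.
n(NO) = (2/1) × 16.10 = 32.20 mol
V(NO) = nRT/P = 32.20 × 0.08206 × 533.15 / 1.47 = 958.3 L

958 L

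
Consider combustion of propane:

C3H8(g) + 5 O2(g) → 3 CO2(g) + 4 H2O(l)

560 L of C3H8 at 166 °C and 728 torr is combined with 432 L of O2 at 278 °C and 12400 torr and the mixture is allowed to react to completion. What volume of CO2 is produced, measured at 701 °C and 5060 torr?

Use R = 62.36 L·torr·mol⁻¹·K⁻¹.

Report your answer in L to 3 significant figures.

536 L

n(C3H8) = PV/RT = (728 × 560) / (62.36 × 439.15) = 14.89 mol
n(O2) = PV/RT = (12400 × 432) / (62.36 × 551.15) = 155.9 mol
For 14.89 mol C3H8, stoichiometry requires (5/1) × 14.89 = 74.45 mol O2; 155.9 mol is available, so C3H8 is limiting.
n(CO2) = (3/1) × 14.89 = 44.67 mol
V(CO2) = nRT/P = 44.67 × 62.36 × 974.15 / 5060 = 536.3 L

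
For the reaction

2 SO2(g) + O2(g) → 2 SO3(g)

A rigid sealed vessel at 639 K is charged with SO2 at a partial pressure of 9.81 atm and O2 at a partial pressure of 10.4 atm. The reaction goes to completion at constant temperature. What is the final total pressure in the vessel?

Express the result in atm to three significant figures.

Because the vessel is rigid and T is held at 639 K, work the stoichiometry in partial pressures (P_i = n_iRT/V).
P(O2) required for 9.81 atm of SO2 = (1/2) × 9.81 = 4.905 atm; available 10.4 atm, so SO2 is limiting.
P(O2) remaining = 10.4 − (1/2) × 9.81 = 5.495 atm
P(gaseous products) = (2)/2 × 9.81 = 9.810 atm
P_total at 639 K = 5.495 + 9.810 = 15.30 atm

15.3 atm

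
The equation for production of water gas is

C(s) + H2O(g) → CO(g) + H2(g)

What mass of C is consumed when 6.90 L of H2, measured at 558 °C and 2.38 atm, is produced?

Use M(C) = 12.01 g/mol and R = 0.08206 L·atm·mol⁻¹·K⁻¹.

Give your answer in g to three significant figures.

n(H2) = PV/RT = (2.38 × 6.90) / (0.08206 × 831.15) = 0.2408 mol
n(C) = (1/1) × 0.2408 = 0.2408 mol
m(C) = 0.2408 × 12.01 = 2.892 g

2.89 g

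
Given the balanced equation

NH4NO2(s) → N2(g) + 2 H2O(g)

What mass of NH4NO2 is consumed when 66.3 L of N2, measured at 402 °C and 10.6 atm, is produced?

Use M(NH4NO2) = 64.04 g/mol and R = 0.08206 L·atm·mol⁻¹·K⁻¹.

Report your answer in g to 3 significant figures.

n(N2) = PV/RT = (10.6 × 66.3) / (0.08206 × 675.15) = 12.68 mol
n(NH4NO2) = (1/1) × 12.68 = 12.68 mol
m(NH4NO2) = 12.68 × 64.04 = 812.0 g

812 g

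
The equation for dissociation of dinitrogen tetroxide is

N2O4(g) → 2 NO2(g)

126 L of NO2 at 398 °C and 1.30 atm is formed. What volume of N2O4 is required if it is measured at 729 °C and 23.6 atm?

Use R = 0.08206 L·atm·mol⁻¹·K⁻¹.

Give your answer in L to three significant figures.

5.18 L

n(NO2) = PV/RT = (1.30 × 126) / (0.08206 × 671.15) = 2.974 mol
n(N2O4) = (1/2) × 2.974 = 1.487 mol
V = nRT/P = 1.487 × 0.08206 × 1002.15 / 23.6 = 5.182 L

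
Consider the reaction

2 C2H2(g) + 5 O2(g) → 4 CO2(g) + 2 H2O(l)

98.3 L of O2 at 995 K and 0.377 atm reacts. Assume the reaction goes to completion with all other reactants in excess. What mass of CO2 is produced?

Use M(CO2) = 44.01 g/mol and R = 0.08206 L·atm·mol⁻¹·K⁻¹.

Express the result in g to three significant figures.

16.0 g

n(O2) = PV/RT = (0.377 × 98.3) / (0.08206 × 995) = 0.4539 mol
n(CO2) = (4/5) × 0.4539 = 0.3631 mol
m(CO2) = 0.3631 × 44.01 = 15.98 g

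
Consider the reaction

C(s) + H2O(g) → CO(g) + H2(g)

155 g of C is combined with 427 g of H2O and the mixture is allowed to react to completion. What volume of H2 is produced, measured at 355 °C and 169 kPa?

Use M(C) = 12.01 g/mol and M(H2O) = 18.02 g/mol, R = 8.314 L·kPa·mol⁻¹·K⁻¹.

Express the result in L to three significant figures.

n(C) = 155 / 12.01 = 12.91 mol
n(H2O) = 427 / 18.02 = 23.70 mol
For 12.91 mol C, stoichiometry requires (1/1) × 12.91 = 12.91 mol H2O; 23.70 mol is available, so C is limiting.
n(H2) = (1/1) × 12.91 = 12.91 mol
V(H2) = nRT/P = 12.91 × 8.314 × 628.15 / 169 = 398.9 L

399 L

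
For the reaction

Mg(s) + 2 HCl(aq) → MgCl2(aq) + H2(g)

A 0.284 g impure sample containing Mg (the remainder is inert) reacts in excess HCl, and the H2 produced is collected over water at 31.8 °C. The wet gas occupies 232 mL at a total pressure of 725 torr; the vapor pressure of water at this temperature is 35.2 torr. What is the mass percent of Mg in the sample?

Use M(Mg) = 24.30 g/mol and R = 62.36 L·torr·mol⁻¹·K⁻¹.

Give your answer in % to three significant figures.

72.0 %

P(H2) = 725 − 35.2 = 689.8 torr
n(H2) = PV/RT = (689.8 × 0.2320) / (62.36 × 304.95) = 0.008415 mol
n(Mg) = (1/1) × 0.008415 = 0.008415 mol
m(Mg) = 0.008415 × 24.30 = 0.2045 g
%Mg = 0.2045 / 0.284 × 100 = 72.01%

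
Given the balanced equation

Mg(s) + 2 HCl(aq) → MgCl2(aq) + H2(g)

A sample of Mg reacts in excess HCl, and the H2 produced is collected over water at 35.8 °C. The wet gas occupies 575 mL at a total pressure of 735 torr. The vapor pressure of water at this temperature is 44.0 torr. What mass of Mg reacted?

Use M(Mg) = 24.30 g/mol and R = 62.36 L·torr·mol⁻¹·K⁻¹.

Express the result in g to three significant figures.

P(H2) = 735 − 44.0 = 691.0 torr
n(H2) = PV/RT = (691.0 × 0.5750) / (62.36 × 308.95) = 0.02062 mol
n(Mg) = (1/1) × 0.02062 = 0.02062 mol
m(Mg) = 0.02062 × 24.30 = 0.5011 g

0.501 g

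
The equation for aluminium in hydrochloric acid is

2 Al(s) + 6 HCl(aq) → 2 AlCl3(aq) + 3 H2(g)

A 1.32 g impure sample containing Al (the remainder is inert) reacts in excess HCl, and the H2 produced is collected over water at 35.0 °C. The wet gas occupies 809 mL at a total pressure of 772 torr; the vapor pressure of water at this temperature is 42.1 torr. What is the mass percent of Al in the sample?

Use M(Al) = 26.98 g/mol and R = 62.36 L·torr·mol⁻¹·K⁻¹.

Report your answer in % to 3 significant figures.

41.9 %

P(H2) = 772 − 42.1 = 729.9 torr
n(H2) = PV/RT = (729.9 × 0.8090) / (62.36 × 308.15) = 0.03073 mol
n(Al) = (2/3) × 0.03073 = 0.02049 mol
m(Al) = 0.02049 × 26.98 = 0.5528 g
%Al = 0.5528 / 1.32 × 100 = 41.88%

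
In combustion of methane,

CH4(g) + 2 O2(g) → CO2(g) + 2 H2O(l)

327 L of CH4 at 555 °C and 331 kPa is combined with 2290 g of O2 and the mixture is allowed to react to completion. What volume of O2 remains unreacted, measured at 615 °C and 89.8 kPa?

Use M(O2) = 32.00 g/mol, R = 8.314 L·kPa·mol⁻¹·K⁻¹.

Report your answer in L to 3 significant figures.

3300 L

n(CH4) = PV/RT = (331 × 327) / (8.314 × 828.15) = 15.72 mol
n(O2) = 2290 / 32.00 = 71.56 mol
For 15.72 mol CH4, stoichiometry requires (2/1) × 15.72 = 31.44 mol O2; 71.56 mol is available, so CH4 is limiting.
n(O2) consumed = (2/1) × 15.72 = 31.44 mol; remaining = 71.56 − 31.44 = 40.12 mol
V(O2) = nRT/P = 40.12 × 8.314 × 888.15 / 89.8 = 3299 L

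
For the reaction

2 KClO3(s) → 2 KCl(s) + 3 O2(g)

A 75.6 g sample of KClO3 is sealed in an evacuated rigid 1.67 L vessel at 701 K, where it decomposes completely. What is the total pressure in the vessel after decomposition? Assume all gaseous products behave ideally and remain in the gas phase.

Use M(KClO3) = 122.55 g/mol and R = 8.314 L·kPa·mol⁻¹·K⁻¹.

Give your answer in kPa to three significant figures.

n(KClO3) = 75.6 / 122.55 = 0.6169 mol
n(gas produced) = (3/2) × 0.6169 = 0.9254 mol
P = nRT/V = 0.9254 × 8.314 × 701 / 1.67 = 3230 kPa

3230 kPa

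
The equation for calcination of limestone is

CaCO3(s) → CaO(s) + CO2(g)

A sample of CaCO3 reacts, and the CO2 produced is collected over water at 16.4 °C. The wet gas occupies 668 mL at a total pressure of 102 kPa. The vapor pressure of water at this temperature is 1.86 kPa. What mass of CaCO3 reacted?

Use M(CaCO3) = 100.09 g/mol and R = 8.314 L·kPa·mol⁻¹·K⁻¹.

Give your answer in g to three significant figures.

P(CO2) = 102 − 1.86 = 100.1 kPa
n(CO2) = PV/RT = (100.1 × 0.6680) / (8.314 × 289.55) = 0.02778 mol
n(CaCO3) = (1/1) × 0.02778 = 0.02778 mol
m(CaCO3) = 0.02778 × 100.09 = 2.781 g

2.78 g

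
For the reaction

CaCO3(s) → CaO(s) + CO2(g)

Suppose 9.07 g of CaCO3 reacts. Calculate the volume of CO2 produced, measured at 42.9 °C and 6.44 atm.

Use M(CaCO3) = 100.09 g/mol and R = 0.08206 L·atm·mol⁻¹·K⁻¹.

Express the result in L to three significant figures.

0.365 L

n(CaCO3) = 9.070 / 100.09 = 0.09062 mol
n(CO2) = (1/1) × 0.09062 = 0.09062 mol
V = nRT/P = 0.09062 × 0.08206 × 316.05 / 6.44 = 0.3649 L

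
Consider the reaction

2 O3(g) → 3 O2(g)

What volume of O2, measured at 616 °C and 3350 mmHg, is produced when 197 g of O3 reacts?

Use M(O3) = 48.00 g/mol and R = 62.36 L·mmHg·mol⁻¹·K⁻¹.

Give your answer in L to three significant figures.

102 L

n(O3) = 197.0 / 48.00 = 4.104 mol
n(O2) = (3/2) × 4.104 = 6.156 mol
V = nRT/P = 6.156 × 62.36 × 889.15 / 3350 = 101.9 L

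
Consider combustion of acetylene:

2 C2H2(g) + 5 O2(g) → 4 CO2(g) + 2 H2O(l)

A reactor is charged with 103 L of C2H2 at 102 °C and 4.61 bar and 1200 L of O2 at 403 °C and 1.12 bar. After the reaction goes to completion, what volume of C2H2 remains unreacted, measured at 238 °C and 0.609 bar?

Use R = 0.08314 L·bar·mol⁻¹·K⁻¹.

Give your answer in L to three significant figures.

n(C2H2) = PV/RT = (4.61 × 103) / (0.08314 × 375.15) = 15.22 mol
n(O2) = PV/RT = (1.12 × 1200) / (0.08314 × 676.15) = 23.91 mol
For 15.22 mol C2H2, stoichiometry requires (5/2) × 15.22 = 38.05 mol O2; 23.91 mol is available, so O2 is limiting.
n(C2H2) consumed = (2/5) × 23.91 = 9.564 mol; remaining = 15.22 − 9.564 = 5.656 mol
V(C2H2) = nRT/P = 5.656 × 0.08314 × 511.15 / 0.609 = 394.7 L

395 L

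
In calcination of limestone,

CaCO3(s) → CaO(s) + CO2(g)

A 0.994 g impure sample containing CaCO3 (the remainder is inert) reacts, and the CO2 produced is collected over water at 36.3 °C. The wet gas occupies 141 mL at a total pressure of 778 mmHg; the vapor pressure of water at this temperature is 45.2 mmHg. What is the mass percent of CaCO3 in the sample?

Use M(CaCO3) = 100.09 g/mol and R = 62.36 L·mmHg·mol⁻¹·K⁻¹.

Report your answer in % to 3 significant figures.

53.9 %

P(CO2) = 778 − 45.2 = 732.8 mmHg
n(CO2) = PV/RT = (732.8 × 0.1410) / (62.36 × 309.45) = 0.005354 mol
n(CaCO3) = (1/1) × 0.005354 = 0.005354 mol
m(CaCO3) = 0.005354 × 100.09 = 0.5359 g
%CaCO3 = 0.5359 / 0.994 × 100 = 53.91%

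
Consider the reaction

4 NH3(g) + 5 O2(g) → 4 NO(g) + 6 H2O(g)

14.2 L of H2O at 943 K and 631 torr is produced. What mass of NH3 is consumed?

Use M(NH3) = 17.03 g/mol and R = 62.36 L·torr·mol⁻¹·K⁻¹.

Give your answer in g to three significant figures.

1.73 g

n(H2O) = PV/RT = (631 × 14.2) / (62.36 × 943) = 0.1524 mol
n(NH3) = (4/6) × 0.1524 = 0.1016 mol
m(NH3) = 0.1016 × 17.03 = 1.730 g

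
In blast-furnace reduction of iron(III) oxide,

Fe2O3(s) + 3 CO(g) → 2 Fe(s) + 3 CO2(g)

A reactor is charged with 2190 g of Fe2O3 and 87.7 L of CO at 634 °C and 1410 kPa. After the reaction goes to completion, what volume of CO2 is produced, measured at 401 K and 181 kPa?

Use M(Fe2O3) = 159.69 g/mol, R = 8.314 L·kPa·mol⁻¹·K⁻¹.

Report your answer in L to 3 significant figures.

302 L

n(Fe2O3) = 2190 / 159.69 = 13.71 mol
n(CO) = PV/RT = (1410 × 87.7) / (8.314 × 907.15) = 16.40 mol
For 13.71 mol Fe2O3, stoichiometry requires (3/1) × 13.71 = 41.13 mol CO; 16.40 mol is available, so CO is limiting.
n(CO2) = (3/3) × 16.40 = 16.40 mol
V(CO2) = nRT/P = 16.40 × 8.314 × 401 / 181 = 302.1 L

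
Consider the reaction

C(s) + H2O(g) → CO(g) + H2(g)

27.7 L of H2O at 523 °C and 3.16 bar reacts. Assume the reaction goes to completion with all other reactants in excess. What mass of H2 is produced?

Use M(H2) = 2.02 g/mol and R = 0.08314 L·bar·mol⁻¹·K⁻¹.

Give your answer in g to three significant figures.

2.67 g

n(H2O) = PV/RT = (3.16 × 27.7) / (0.08314 × 796.15) = 1.322 mol
n(H2) = (1/1) × 1.322 = 1.322 mol
m(H2) = 1.322 × 2.02 = 2.670 g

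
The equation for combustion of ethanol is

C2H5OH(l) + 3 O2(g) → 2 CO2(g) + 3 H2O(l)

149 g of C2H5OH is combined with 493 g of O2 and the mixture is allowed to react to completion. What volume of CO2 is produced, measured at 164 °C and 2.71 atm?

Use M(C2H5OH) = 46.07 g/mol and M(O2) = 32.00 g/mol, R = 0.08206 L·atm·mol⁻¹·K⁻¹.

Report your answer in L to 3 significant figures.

n(C2H5OH) = 149 / 46.07 = 3.234 mol
n(O2) = 493 / 32.00 = 15.41 mol
For 3.234 mol C2H5OH, stoichiometry requires (3/1) × 3.234 = 9.702 mol O2; 15.41 mol is available, so C2H5OH is limiting.
n(CO2) = (2/1) × 3.234 = 6.468 mol
V(CO2) = nRT/P = 6.468 × 0.08206 × 437.15 / 2.71 = 85.62 L

85.6 L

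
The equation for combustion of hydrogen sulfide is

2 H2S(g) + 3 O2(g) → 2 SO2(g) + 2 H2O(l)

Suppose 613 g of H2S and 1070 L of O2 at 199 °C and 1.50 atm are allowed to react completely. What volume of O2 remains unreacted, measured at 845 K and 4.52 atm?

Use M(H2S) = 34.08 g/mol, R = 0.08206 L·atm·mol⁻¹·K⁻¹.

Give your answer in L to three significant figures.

222 L

n(H2S) = 613 / 34.08 = 17.99 mol
n(O2) = PV/RT = (1.50 × 1070) / (0.08206 × 472.15) = 41.43 mol
For 17.99 mol H2S, stoichiometry requires (3/2) × 17.99 = 26.98 mol O2; 41.43 mol is available, so H2S is limiting.
n(O2) consumed = (3/2) × 17.99 = 26.98 mol; remaining = 41.43 − 26.98 = 14.45 mol
V(O2) = nRT/P = 14.45 × 0.08206 × 845 / 4.52 = 221.7 L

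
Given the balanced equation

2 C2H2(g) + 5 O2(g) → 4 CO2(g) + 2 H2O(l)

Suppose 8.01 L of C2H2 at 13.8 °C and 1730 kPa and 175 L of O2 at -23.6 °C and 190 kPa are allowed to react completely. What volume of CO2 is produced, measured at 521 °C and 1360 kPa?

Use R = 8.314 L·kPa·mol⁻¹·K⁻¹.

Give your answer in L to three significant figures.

n(C2H2) = PV/RT = (1730 × 8.01) / (8.314 × 286.95) = 5.808 mol
n(O2) = PV/RT = (190 × 175) / (8.314 × 249.55) = 16.03 mol
For 5.808 mol C2H2, stoichiometry requires (5/2) × 5.808 = 14.52 mol O2; 16.03 mol is available, so C2H2 is limiting.
n(CO2) = (4/2) × 5.808 = 11.62 mol
V(CO2) = nRT/P = 11.62 × 8.314 × 794.15 / 1360 = 56.41 L

56.4 L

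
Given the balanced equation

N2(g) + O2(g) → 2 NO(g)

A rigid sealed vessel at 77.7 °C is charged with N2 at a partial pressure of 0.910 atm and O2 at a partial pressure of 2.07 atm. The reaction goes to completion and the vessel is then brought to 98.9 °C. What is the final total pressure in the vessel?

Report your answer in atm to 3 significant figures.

With V and T fixed, P_i ∝ n_i, so the mole ratios apply directly to partial pressures at 77.7 °C.
P(O2) required for 0.910 atm of N2 = (1/1) × 0.910 = 0.9100 atm; available 2.07 atm, so N2 is limiting.
P(O2) remaining = 2.07 − (1/1) × 0.910 = 1.160 atm
P(gaseous products) = (2)/1 × 0.910 = 1.820 atm
P_total at 77.7 °C = 1.160 + 1.820 = 2.980 atm
Scaling to 98.9 °C: P = 2.980 × 372.05/350.85 = 3.160 atm

3.16 atm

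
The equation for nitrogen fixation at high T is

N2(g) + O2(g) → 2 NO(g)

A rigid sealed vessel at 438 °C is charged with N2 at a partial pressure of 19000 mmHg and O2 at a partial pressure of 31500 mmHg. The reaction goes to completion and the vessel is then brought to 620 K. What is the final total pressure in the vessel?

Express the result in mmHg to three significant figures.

44000 mmHg

Because the vessel is rigid and T is held at 438 °C, work the stoichiometry in partial pressures (P_i = n_iRT/V).
P(O2) required for 19000 mmHg of N2 = (1/1) × 19000 = 19000 mmHg; available 31500 mmHg, so N2 is limiting.
P(O2) remaining = 31500 − (1/1) × 19000 = 12500 mmHg
P(gaseous products) = (2)/1 × 19000 = 38000 mmHg
P_total at 438 °C = 12500 + 38000 = 50500 mmHg
Scaling to 620 K: P = 50500 × 620/711.15 = 44030 mmHg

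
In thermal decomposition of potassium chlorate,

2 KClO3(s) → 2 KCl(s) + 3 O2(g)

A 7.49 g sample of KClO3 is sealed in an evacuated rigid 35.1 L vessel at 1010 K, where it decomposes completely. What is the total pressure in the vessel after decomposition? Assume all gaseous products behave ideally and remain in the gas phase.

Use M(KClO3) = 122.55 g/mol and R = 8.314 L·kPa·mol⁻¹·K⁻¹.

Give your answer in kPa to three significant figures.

n(KClO3) = 7.49 / 122.55 = 0.06112 mol
n(gas produced) = (3/2) × 0.06112 = 0.09168 mol
P = nRT/V = 0.09168 × 8.314 × 1010 / 35.1 = 21.93 kPa

21.9 kPa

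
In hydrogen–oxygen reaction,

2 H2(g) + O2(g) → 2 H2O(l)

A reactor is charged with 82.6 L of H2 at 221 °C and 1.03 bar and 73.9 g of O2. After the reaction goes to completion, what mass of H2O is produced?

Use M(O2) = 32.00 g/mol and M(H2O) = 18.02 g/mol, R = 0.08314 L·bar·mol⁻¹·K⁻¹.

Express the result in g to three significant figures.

37.3 g

n(H2) = PV/RT = (1.03 × 82.6) / (0.08314 × 494.15) = 2.071 mol
n(O2) = 73.9 / 32.00 = 2.309 mol
For 2.071 mol H2, stoichiometry requires (1/2) × 2.071 = 1.036 mol O2; 2.309 mol is available, so H2 is limiting.
n(H2O) = (2/2) × 2.071 = 2.071 mol
m(H2O) = 2.071 × 18.02 = 37.32 g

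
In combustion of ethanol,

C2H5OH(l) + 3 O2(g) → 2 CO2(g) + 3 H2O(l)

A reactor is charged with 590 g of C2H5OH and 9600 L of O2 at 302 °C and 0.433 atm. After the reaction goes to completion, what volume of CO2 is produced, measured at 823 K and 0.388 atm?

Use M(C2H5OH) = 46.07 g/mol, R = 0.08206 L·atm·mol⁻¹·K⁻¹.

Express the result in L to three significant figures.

4460 L

n(C2H5OH) = 590 / 46.07 = 12.81 mol
n(O2) = PV/RT = (0.433 × 9600) / (0.08206 × 575.15) = 88.07 mol
For 12.81 mol C2H5OH, stoichiometry requires (3/1) × 12.81 = 38.43 mol O2; 88.07 mol is available, so C2H5OH is limiting.
n(CO2) = (2/1) × 12.81 = 25.62 mol
V(CO2) = nRT/P = 25.62 × 0.08206 × 823 / 0.388 = 4459 L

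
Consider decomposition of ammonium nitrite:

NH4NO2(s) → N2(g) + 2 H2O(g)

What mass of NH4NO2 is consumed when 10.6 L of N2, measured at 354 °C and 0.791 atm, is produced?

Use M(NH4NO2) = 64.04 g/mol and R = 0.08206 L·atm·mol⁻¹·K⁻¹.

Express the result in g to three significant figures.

10.4 g

n(N2) = PV/RT = (0.791 × 10.6) / (0.08206 × 627.15) = 0.1629 mol
n(NH4NO2) = (1/1) × 0.1629 = 0.1629 mol
m(NH4NO2) = 0.1629 × 64.04 = 10.43 g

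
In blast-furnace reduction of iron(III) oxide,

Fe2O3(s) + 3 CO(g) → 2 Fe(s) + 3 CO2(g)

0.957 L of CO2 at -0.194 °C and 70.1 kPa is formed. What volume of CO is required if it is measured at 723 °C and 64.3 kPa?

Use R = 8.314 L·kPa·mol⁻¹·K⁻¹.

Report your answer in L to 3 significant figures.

3.81 L

n(CO2) = PV/RT = (70.1 × 0.957) / (8.314 × 272.956) = 0.02956 mol
n(CO) = (3/3) × 0.02956 = 0.02956 mol
V = nRT/P = 0.02956 × 8.314 × 996.15 / 64.3 = 3.807 L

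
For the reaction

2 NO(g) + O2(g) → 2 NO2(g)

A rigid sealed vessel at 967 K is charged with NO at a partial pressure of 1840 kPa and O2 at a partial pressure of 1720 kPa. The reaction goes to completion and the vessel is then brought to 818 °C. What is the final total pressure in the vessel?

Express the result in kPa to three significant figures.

2980 kPa

Because the vessel is rigid and T is held at 967 K, work the stoichiometry in partial pressures (P_i = n_iRT/V).
P(O2) required for 1840 kPa of NO = (1/2) × 1840 = 920.0 kPa; available 1720 kPa, so NO is limiting.
P(O2) remaining = 1720 − (1/2) × 1840 = 800.0 kPa
P(gaseous products) = (2)/2 × 1840 = 1840 kPa
P_total at 967 K = 800.0 + 1840 = 2640 kPa
Scaling to 818 °C: P = 2640 × 1091.15/967 = 2979 kPa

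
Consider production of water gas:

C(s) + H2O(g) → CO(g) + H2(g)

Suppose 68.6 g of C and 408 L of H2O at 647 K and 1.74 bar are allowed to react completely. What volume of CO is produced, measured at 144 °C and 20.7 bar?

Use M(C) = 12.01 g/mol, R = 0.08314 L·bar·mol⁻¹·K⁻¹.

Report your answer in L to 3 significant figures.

9.57 L

n(C) = 68.6 / 12.01 = 5.712 mol
n(H2O) = PV/RT = (1.74 × 408) / (0.08314 × 647) = 13.20 mol
For 5.712 mol C, stoichiometry requires (1/1) × 5.712 = 5.712 mol H2O; 13.20 mol is available, so C is limiting.
n(CO) = (1/1) × 5.712 = 5.712 mol
V(CO) = nRT/P = 5.712 × 0.08314 × 417.15 / 20.7 = 9.570 L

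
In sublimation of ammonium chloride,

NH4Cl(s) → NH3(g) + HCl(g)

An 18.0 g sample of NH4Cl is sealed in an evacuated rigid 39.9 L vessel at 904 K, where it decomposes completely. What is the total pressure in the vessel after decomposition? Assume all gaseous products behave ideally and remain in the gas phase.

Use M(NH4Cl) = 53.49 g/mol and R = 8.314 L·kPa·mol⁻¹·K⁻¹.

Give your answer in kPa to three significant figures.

127 kPa

n(NH4Cl) = 18.0 / 53.49 = 0.3365 mol
n(gas produced) = (2/1) × 0.3365 = 0.6730 mol
P = nRT/V = 0.6730 × 8.314 × 904 / 39.9 = 126.8 kPa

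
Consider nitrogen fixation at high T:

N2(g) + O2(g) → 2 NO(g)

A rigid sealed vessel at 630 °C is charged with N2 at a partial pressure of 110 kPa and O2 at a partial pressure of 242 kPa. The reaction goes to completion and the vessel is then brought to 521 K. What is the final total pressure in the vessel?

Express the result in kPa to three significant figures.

203 kPa

At constant V, partial pressures at 630 °C are proportional to moles, so apply stoichiometry directly to pressures.
P(O2) required for 110 kPa of N2 = (1/1) × 110 = 110.0 kPa; available 242 kPa, so N2 is limiting.
P(O2) remaining = 242 − (1/1) × 110 = 132.0 kPa
P(gaseous products) = (2)/1 × 110 = 220.0 kPa
P_total at 630 °C = 132.0 + 220.0 = 352.0 kPa
Scaling to 521 K: P = 352.0 × 521/903.15 = 203.1 kPa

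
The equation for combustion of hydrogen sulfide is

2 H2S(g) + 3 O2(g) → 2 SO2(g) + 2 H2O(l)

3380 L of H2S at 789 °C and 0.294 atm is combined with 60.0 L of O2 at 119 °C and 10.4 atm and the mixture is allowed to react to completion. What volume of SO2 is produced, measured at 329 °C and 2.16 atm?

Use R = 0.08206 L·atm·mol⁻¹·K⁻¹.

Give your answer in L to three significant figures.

261 L

n(H2S) = PV/RT = (0.294 × 3380) / (0.08206 × 1062.15) = 11.40 mol
n(O2) = PV/RT = (10.4 × 60.0) / (0.08206 × 392.15) = 19.39 mol
For 11.40 mol H2S, stoichiometry requires (3/2) × 11.40 = 17.10 mol O2; 19.39 mol is available, so H2S is limiting.
n(SO2) = (2/2) × 11.40 = 11.40 mol
V(SO2) = nRT/P = 11.40 × 0.08206 × 602.15 / 2.16 = 260.8 L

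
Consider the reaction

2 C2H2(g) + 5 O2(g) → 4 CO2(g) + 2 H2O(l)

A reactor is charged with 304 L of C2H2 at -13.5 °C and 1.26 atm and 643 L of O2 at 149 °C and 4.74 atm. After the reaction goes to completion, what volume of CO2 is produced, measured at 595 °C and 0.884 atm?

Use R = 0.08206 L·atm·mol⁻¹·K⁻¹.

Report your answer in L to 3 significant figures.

n(C2H2) = PV/RT = (1.26 × 304) / (0.08206 × 259.65) = 17.98 mol
n(O2) = PV/RT = (4.74 × 643) / (0.08206 × 422.15) = 87.98 mol
For 17.98 mol C2H2, stoichiometry requires (5/2) × 17.98 = 44.95 mol O2; 87.98 mol is available, so C2H2 is limiting.
n(CO2) = (4/2) × 17.98 = 35.96 mol
V(CO2) = nRT/P = 35.96 × 0.08206 × 868.15 / 0.884 = 2898 L

2900 L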